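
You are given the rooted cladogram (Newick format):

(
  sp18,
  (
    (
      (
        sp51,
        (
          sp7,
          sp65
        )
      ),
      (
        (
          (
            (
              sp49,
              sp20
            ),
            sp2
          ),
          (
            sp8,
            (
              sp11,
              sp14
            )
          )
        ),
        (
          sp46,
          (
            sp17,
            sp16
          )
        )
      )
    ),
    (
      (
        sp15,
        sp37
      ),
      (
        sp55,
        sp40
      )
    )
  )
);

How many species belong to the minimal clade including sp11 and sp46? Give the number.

The MRCA of sp11 and sp46 is the node subtending ((((sp49,sp20),sp2),(sp8,(sp11,sp14))),(sp46,(sp17,sp16))).
That clade contains 9 terminal taxa: sp11, sp14, sp16, sp17, sp2, sp20, sp46, sp49, sp8.

9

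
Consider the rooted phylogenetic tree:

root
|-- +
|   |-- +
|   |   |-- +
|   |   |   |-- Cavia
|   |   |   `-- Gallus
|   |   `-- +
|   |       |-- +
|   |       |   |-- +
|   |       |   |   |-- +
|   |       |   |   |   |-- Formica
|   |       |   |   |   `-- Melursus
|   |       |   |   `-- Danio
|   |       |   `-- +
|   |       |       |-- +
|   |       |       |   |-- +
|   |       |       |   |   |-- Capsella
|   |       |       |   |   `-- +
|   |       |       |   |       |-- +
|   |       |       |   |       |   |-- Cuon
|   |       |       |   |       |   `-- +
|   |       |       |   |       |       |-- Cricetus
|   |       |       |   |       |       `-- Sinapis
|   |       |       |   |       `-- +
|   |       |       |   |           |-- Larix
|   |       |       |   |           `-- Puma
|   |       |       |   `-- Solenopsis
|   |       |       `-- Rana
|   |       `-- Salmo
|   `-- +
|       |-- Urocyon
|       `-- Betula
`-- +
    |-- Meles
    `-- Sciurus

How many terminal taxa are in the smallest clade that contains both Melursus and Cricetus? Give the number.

11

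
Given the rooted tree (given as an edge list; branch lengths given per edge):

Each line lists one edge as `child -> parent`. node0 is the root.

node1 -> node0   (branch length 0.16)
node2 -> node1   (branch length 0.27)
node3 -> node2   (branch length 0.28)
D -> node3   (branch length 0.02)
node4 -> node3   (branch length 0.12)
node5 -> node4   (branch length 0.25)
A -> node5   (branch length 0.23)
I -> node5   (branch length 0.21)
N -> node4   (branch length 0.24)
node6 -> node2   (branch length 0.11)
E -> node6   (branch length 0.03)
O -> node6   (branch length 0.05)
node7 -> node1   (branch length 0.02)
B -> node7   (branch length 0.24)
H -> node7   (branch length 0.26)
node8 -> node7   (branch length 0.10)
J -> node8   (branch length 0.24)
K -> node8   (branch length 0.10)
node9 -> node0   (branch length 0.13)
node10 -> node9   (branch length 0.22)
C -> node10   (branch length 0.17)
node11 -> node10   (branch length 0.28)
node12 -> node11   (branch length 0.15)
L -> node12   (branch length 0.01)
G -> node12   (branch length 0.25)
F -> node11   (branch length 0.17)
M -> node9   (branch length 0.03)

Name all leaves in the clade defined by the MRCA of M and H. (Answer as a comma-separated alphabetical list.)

Tracing M: it sits inside ((C,((L,G),F)),M).
Tracing H: it sits inside (B,H,(J,K)).
The smallest clade enclosing both is the whole tree (their MRCA is the root), so the answer is all 15 tips in alphabetical order.

A, B, C, D, E, F, G, H, I, J, K, L, M, N, O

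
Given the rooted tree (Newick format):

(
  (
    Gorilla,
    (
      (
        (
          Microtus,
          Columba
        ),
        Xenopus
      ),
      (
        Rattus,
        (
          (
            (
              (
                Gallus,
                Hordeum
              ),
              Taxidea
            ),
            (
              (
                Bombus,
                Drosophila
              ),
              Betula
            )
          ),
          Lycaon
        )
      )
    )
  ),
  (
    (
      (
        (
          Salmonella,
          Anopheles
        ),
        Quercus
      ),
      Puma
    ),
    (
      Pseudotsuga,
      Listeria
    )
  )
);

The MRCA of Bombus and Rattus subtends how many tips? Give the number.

8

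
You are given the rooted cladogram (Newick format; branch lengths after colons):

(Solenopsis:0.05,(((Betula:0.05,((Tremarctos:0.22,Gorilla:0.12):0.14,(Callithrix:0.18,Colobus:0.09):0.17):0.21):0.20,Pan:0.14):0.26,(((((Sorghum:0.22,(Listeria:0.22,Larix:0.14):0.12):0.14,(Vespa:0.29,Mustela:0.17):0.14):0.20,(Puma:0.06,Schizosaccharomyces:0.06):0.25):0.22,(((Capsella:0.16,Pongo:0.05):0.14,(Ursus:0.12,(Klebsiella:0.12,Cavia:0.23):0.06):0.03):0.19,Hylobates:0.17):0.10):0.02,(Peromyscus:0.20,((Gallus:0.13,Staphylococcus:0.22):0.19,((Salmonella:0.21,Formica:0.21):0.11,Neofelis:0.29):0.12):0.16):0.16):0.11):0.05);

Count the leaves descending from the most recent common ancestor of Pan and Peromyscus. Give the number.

25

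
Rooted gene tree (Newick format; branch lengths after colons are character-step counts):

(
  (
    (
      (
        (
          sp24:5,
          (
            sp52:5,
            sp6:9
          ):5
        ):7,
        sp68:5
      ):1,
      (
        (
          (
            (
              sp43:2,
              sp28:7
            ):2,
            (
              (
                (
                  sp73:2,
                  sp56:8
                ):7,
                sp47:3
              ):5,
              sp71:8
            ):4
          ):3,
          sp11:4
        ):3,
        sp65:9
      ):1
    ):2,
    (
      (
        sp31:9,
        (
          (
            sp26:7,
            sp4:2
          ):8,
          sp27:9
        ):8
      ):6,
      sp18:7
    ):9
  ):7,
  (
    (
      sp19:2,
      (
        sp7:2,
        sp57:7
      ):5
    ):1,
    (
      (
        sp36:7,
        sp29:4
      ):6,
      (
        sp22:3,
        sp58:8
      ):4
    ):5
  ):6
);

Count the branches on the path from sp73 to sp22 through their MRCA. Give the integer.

The MRCA of sp73 and sp22 is the root of the tree.
From sp73 up to that node: 9 branches. From sp22 up to the same node: 4 branches. Total: 9 + 4 = 13.

13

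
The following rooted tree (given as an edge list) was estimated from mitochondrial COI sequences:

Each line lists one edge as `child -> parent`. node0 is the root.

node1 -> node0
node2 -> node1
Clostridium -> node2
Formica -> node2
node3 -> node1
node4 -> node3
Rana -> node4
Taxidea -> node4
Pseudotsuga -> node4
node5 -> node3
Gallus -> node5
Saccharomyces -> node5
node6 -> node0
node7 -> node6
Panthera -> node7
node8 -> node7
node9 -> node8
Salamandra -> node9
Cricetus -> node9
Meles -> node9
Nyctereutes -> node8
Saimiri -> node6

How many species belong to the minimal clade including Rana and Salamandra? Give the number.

The MRCA of Rana and Salamandra is the root, so the clade is the entire tree.
That clade contains 13 terminal taxa: Clostridium, Cricetus, Formica, Gallus, Meles, Nyctereutes, Panthera, Pseudotsuga, Rana, Saccharomyces, Saimiri, Salamandra, Taxidea.

13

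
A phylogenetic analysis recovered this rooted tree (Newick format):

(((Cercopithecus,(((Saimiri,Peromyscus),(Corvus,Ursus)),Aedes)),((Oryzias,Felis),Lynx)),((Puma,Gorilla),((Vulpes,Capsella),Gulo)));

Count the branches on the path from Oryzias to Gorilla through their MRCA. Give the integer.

The MRCA of Oryzias and Gorilla is the root of the tree.
From Oryzias up to that node: 4 branches. From Gorilla up to the same node: 3 branches. Total: 4 + 3 = 7.

7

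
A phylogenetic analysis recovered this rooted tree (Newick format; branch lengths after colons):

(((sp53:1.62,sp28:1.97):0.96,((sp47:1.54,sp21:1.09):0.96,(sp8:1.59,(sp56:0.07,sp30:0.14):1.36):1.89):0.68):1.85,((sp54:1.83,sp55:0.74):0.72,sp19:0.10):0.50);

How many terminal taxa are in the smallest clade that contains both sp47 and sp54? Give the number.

10

The MRCA of sp47 and sp54 is the root, so the clade is the entire tree.
That clade contains 10 terminal taxa: sp19, sp21, sp28, sp30, sp47, sp53, sp54, sp55, sp56, sp8.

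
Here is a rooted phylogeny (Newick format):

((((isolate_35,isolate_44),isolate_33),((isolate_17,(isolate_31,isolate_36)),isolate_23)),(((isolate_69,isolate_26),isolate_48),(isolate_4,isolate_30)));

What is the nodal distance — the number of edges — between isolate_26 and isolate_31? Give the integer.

The MRCA of isolate_26 and isolate_31 is the root of the tree.
From isolate_26 up to that node: 4 branches. From isolate_31 up to the same node: 5 branches. Total: 4 + 5 = 9.

9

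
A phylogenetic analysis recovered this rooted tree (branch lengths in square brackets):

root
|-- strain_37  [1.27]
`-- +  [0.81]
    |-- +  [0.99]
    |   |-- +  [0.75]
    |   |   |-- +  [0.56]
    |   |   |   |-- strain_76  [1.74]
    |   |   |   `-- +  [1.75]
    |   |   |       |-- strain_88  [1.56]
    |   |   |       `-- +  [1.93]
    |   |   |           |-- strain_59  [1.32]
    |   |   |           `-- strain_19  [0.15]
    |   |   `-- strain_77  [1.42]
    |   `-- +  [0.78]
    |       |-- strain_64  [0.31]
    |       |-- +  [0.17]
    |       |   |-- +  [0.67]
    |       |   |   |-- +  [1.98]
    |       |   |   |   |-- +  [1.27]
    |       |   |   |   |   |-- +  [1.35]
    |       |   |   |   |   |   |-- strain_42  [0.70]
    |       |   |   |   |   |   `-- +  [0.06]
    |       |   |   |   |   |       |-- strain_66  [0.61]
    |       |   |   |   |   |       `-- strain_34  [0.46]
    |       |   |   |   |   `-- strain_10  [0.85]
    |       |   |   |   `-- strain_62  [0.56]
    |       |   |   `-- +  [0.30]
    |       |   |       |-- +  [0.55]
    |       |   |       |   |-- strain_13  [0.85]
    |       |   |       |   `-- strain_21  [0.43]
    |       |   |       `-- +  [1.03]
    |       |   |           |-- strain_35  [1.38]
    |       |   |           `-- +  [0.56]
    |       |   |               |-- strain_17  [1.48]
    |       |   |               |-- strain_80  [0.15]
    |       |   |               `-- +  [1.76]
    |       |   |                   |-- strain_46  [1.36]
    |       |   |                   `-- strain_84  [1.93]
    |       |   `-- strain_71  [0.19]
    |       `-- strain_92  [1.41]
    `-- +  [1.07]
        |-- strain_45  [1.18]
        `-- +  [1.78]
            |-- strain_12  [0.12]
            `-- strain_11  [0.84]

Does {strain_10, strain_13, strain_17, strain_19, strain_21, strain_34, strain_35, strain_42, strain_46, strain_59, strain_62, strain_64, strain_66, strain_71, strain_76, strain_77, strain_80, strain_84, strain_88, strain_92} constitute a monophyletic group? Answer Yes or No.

The most recent common ancestor of these taxa subtends (((strain_76,(strain_88,(strain_59,strain_19))),strain_77),(strain_64,(((((strain_42,(strain_66,strain_34)),strain_10),strain_62),((strain_13,strain_21),(strain_35,(strain_17,strain_80,(strain_46,strain_84))))),strain_71),strain_92)).
That clade has exactly 20 tips — every listed taxon and nothing else — so the group is monophyletic.

Yes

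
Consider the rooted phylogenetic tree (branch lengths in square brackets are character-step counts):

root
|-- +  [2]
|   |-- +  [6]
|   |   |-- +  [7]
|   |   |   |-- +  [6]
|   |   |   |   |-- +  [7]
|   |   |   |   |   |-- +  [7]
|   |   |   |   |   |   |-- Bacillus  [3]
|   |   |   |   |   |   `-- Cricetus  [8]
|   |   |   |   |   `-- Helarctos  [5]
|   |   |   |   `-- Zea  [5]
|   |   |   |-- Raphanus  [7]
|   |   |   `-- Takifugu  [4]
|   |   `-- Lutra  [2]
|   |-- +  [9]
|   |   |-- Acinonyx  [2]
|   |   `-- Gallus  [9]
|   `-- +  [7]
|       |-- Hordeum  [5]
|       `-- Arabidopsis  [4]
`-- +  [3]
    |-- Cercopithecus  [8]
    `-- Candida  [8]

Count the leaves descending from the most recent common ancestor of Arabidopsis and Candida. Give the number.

13

The MRCA of Arabidopsis and Candida is the root, so the clade is the entire tree.
That clade contains 13 terminal taxa: Acinonyx, Arabidopsis, Bacillus, Candida, Cercopithecus, Cricetus, Gallus, Helarctos, Hordeum, Lutra, Raphanus, Takifugu, Zea.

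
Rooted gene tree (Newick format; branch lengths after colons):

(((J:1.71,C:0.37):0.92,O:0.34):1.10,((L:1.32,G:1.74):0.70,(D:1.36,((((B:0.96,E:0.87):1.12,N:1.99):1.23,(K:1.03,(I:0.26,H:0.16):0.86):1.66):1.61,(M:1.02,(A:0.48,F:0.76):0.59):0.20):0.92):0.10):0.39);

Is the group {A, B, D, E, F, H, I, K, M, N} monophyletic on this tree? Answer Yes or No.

Yes

The most recent common ancestor of these taxa subtends (D,((((B,E),N),(K,(I,H))),(M,(A,F)))).
That clade has exactly 10 tips — every listed taxon and nothing else — so the group is monophyletic.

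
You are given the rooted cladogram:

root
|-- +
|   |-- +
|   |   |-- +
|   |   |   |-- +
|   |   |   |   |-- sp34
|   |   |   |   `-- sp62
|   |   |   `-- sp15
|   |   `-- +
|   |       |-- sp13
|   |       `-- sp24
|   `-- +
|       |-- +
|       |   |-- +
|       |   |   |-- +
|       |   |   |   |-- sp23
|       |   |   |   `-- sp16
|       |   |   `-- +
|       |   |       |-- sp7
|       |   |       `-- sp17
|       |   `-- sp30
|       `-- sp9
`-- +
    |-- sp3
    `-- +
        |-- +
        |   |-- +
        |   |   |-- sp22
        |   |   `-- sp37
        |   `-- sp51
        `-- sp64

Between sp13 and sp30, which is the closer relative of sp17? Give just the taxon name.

The MRCA of sp17 and sp30 subtends (((sp23,sp16),(sp7,sp17)),sp30) (5 taxa).
The MRCA of sp17 and sp13 subtends ((((sp34,sp62),sp15),(sp13,sp24)),((((sp23,sp16),(sp7,sp17)),sp30),sp9)) (11 taxa).
The first is nested inside the second, so sp17 shares a more recent common ancestor with sp30.

sp30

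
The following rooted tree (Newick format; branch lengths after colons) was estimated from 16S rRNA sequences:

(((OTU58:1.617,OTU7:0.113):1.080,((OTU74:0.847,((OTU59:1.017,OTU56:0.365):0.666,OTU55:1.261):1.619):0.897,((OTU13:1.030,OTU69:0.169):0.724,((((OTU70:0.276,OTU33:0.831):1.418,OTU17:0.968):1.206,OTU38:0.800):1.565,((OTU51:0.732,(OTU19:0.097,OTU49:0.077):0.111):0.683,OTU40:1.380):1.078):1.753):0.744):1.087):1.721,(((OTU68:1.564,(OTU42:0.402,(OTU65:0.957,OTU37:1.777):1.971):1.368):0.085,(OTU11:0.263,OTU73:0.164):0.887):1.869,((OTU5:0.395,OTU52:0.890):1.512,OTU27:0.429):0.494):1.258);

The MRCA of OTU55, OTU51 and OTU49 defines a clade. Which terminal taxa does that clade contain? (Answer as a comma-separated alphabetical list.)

OTU13, OTU17, OTU19, OTU33, OTU38, OTU40, OTU49, OTU51, OTU55, OTU56, OTU59, OTU69, OTU70, OTU74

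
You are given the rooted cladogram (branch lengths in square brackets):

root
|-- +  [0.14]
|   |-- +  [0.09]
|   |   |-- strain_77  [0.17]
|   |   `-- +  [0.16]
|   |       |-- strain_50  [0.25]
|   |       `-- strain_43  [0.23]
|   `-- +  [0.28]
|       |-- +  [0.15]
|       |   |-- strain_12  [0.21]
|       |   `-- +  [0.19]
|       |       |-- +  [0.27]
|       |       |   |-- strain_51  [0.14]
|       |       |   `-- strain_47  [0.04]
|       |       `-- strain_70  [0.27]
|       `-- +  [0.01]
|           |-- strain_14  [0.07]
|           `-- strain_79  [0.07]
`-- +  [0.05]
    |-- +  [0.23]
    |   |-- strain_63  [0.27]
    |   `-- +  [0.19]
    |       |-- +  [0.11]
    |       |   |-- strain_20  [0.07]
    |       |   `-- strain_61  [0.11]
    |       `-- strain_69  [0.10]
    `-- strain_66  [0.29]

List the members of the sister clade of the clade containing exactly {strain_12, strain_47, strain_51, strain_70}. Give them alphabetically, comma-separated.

strain_14, strain_79

The clade containing exactly {strain_12, strain_47, strain_51, strain_70} attaches to the tree at the node subtending ((strain_12,((strain_51,strain_47),strain_70)),(strain_14,strain_79)).
The other lineage descending from that same node — the sister group — is (strain_14,strain_79); its 2 tips in alphabetical order are the answer.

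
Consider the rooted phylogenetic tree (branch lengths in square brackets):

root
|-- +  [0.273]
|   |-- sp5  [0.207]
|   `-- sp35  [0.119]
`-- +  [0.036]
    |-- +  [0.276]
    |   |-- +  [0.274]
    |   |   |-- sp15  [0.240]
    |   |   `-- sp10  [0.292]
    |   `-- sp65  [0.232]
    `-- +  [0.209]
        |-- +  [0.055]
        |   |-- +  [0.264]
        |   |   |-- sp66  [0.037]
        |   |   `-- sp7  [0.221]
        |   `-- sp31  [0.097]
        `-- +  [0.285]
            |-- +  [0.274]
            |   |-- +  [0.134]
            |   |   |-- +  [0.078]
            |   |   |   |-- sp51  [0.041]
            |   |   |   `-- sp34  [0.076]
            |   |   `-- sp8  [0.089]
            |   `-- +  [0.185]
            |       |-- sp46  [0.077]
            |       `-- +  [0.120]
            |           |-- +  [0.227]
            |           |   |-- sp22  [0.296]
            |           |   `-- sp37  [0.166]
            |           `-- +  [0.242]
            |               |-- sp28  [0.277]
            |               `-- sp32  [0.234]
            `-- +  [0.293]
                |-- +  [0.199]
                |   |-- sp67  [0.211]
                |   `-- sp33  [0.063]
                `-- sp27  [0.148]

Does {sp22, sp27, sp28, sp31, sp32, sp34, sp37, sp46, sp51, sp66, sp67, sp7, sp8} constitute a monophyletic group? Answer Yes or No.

No

The MRCA of the listed taxa subtends (((sp66,sp7),sp31),((((sp51,sp34),sp8),(sp46,((sp22,sp37),(sp28,sp32)))),((sp67,sp33),sp27))).
That clade also contains sp33, which is not in the proposed group, so the group is not monophyletic.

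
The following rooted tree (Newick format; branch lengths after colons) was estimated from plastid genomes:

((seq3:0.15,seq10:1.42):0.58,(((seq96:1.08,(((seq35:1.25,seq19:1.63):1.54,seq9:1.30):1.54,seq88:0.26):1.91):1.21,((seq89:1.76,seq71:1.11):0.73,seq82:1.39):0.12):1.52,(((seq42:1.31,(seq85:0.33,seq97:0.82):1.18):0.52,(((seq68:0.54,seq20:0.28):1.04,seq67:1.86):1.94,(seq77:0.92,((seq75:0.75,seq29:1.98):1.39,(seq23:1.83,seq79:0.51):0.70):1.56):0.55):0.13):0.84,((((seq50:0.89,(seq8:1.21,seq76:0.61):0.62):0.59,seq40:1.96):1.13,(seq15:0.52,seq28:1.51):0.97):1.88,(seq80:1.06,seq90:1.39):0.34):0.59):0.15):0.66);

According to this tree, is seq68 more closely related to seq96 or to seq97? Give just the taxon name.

The MRCA of seq68 and seq97 subtends ((seq42,(seq85,seq97)),(((seq68,seq20),seq67),(seq77,((seq75,seq29),(seq23,seq79))))) (11 taxa).
The MRCA of seq68 and seq96 subtends (((seq96,(((seq35,seq19),seq9),seq88)),((seq89,seq71),seq82)),(((seq42,(seq85,seq97)),(((seq68,seq20),seq67),(seq77,((seq75,seq29),(seq23,seq79))))),((((seq50,(seq8,seq76)),seq40),(seq15,seq28)),(seq80,seq90)))) (27 taxa).
The first is nested inside the second, so seq68 shares a more recent common ancestor with seq97.

seq97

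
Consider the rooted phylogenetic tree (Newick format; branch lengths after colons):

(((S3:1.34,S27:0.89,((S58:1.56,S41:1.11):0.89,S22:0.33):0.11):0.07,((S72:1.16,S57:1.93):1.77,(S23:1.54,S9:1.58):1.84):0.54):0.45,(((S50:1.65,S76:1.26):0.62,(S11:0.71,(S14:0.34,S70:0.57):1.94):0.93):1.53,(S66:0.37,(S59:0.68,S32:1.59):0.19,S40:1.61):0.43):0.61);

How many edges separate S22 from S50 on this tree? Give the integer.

8

The MRCA of S22 and S50 is the root of the tree.
From S22 up to that node: 4 branches. From S50 up to the same node: 4 branches. Total: 4 + 4 = 8.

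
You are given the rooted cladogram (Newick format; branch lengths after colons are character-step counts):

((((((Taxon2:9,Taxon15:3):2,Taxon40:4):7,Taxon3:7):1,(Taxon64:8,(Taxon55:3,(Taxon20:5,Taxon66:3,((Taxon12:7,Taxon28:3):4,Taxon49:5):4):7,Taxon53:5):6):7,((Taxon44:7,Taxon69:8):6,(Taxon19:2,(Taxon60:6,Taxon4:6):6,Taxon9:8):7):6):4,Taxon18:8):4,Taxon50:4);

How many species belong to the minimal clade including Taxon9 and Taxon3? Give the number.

18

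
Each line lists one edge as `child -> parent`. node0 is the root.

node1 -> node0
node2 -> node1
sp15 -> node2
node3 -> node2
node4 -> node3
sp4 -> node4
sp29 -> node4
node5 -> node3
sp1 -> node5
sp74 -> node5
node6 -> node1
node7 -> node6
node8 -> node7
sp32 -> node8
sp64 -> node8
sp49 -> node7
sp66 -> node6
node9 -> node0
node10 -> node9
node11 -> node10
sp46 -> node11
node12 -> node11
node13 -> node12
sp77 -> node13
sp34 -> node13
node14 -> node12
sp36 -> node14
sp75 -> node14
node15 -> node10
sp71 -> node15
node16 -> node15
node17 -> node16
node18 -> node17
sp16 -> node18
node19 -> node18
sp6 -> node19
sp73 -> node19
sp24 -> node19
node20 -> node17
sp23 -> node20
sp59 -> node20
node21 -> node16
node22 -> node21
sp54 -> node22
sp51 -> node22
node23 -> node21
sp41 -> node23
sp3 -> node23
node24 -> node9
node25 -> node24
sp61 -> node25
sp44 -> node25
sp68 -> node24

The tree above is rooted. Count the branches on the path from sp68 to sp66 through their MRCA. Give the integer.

6

The MRCA of sp68 and sp66 is the root of the tree.
From sp68 up to that node: 3 branches. From sp66 up to the same node: 3 branches. Total: 3 + 3 = 6.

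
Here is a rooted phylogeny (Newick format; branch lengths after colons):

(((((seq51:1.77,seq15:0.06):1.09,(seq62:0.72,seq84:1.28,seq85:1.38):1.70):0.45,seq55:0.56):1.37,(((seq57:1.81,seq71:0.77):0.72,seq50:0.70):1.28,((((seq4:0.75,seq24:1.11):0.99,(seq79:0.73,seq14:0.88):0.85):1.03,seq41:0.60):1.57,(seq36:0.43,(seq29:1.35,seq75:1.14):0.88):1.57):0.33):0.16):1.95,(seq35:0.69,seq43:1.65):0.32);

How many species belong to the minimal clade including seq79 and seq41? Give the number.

The MRCA of seq79 and seq41 is the node subtending (((seq4,seq24),(seq79,seq14)),seq41).
That clade contains 5 terminal taxa: seq14, seq24, seq4, seq41, seq79.

5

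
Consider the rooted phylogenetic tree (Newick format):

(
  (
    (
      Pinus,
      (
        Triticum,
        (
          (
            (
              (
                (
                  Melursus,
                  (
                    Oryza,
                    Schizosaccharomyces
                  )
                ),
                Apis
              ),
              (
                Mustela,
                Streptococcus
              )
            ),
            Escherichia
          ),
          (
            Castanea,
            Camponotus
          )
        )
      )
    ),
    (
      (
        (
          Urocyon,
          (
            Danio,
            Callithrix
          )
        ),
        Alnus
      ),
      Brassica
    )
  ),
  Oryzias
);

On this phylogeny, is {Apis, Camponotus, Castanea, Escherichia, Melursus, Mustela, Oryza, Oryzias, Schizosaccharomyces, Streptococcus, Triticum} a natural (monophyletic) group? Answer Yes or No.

No

The MRCA of the listed taxa is the root, so the smallest clade containing them is the whole tree.
That clade also contains Alnus, Brassica, Callithrix, Danio, Pinus, Urocyon, which are not in the proposed group, so the group is not monophyletic.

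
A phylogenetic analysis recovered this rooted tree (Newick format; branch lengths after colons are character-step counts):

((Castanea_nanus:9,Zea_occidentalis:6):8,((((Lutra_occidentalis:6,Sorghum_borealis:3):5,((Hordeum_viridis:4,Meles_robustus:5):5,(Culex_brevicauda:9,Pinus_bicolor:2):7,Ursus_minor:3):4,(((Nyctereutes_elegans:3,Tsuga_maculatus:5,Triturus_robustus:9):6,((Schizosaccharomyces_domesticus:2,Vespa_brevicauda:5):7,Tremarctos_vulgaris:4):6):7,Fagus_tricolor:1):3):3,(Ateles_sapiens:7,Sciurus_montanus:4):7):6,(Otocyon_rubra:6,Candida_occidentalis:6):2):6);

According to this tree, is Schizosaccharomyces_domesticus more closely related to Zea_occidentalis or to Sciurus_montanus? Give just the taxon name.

Sciurus_montanus

The MRCA of Schizosaccharomyces_domesticus and Sciurus_montanus subtends (((Lutra_occidentalis,Sorghum_borealis),((Hordeum_viridis,Meles_robustus),(Culex_brevicauda,Pinus_bicolor),Ursus_minor),(((Nyctereutes_elegans,Tsuga_maculatus,Triturus_robustus),((Schizosaccharomyces_domesticus,Vespa_brevicauda),Tremarctos_vulgaris)),Fagus_tricolor)),(Ateles_sapiens,Sciurus_montanus)) (16 taxa).
The MRCA of Schizosaccharomyces_domesticus and Zea_occidentalis is the root, subtending the entire tree (20 taxa).
The first is nested inside the second, so Schizosaccharomyces_domesticus shares a more recent common ancestor with Sciurus_montanus.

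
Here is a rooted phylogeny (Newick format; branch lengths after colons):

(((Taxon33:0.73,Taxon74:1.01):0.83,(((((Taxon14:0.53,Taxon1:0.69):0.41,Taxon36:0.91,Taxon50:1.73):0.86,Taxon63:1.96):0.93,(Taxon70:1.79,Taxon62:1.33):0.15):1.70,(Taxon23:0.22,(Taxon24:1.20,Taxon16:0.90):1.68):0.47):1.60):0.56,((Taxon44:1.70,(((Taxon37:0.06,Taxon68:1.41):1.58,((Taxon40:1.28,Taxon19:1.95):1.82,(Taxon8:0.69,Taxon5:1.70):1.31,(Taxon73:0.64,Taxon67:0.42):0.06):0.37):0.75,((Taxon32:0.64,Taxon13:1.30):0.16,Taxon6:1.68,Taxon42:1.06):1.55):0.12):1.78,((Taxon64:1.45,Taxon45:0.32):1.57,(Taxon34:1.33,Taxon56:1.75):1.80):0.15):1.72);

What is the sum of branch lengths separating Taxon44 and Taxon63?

11.95

The path runs Taxon44 → … → MRCA → … → Taxon63; the MRCA is the root of the tree.
Branch lengths along that path: 1.70 + 1.78 + 1.72 + 0.56 + 1.60 + 1.70 + 0.93 + 1.96 = 11.95.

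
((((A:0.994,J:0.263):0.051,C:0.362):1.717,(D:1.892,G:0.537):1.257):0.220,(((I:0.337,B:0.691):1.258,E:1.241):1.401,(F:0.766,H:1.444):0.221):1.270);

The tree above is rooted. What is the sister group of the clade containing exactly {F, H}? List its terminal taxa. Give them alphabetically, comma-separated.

B, E, I

The clade containing exactly {F, H} attaches to the tree at the node subtending (((I,B),E),(F,H)).
The other lineage descending from that same node — the sister group — is ((I,B),E); its 3 tips in alphabetical order are the answer.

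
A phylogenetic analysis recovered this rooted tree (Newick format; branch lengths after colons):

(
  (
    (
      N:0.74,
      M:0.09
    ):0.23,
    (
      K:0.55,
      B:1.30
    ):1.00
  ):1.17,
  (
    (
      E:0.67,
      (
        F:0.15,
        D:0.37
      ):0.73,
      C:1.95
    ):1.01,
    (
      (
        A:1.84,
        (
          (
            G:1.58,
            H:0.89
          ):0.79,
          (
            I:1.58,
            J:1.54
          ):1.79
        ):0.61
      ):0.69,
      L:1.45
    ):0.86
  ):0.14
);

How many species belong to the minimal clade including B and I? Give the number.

14

The MRCA of B and I is the root, so the clade is the entire tree.
That clade contains 14 terminal taxa: A, B, C, D, E, F, G, H, I, J, K, L, M, N.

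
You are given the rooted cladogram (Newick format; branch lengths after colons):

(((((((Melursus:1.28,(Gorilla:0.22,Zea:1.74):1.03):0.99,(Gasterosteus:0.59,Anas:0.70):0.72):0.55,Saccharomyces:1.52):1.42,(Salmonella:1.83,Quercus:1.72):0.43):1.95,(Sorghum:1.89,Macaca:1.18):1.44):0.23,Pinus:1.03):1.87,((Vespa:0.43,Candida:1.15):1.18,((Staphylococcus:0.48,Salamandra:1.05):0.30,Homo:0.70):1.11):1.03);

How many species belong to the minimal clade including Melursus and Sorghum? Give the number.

The MRCA of Melursus and Sorghum is the node subtending (((((Melursus,(Gorilla,Zea)),(Gasterosteus,Anas)),Saccharomyces),(Salmonella,Quercus)),(Sorghum,Macaca)).
That clade contains 10 terminal taxa: Anas, Gasterosteus, Gorilla, Macaca, Melursus, Quercus, Saccharomyces, Salmonella, Sorghum, Zea.

10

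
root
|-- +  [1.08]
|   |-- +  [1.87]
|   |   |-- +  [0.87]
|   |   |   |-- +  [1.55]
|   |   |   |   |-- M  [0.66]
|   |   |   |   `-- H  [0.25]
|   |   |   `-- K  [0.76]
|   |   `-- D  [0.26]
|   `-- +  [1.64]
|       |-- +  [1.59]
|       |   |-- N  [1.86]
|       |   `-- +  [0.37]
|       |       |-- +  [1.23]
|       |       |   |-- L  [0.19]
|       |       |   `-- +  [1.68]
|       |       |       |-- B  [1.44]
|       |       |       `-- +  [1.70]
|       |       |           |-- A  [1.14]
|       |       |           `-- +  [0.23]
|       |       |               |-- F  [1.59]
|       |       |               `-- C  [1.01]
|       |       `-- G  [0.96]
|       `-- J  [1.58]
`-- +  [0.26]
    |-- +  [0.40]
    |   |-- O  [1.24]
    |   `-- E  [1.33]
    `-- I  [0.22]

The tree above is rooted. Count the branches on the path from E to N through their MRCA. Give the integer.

7

The MRCA of E and N is the root of the tree.
From E up to that node: 3 branches. From N up to the same node: 4 branches. Total: 3 + 4 = 7.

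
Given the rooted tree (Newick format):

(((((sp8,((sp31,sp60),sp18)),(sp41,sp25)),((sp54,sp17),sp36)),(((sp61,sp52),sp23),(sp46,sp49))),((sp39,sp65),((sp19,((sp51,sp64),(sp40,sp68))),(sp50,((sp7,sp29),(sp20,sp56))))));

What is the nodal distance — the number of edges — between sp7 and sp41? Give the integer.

The MRCA of sp7 and sp41 is the root of the tree.
From sp7 up to that node: 6 branches. From sp41 up to the same node: 5 branches. Total: 6 + 5 = 11.

11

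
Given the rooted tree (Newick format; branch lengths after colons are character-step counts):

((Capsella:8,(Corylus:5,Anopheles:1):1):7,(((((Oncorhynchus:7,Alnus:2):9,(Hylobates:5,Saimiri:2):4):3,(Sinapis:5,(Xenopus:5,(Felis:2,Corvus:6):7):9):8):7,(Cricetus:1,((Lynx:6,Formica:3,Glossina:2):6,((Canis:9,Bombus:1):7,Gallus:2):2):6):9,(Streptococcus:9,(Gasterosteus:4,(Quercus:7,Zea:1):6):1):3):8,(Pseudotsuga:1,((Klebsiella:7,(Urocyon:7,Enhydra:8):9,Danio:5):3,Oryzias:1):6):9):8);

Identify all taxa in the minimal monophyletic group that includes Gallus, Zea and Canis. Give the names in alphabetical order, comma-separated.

Alnus, Bombus, Canis, Corvus, Cricetus, Felis, Formica, Gallus, Gasterosteus, Glossina, Hylobates, Lynx, Oncorhynchus, Quercus, Saimiri, Sinapis, Streptococcus, Xenopus, Zea

Tracing Gallus: it sits inside ((Canis,Bombus),Gallus).
Tracing Zea: it sits inside (Quercus,Zea).
Tracing Canis: it sits inside (Canis,Bombus).
The smallest clade enclosing all 3 is ((((Oncorhynchus,Alnus),(Hylobates,Saimiri)),(Sinapis,(Xenopus,(Felis,Corvus)))),(Cricetus,((Lynx,Formica,Glossina),((Canis,Bombus),Gallus))),(Streptococcus,(Gasterosteus,(Quercus,Zea)))); the answer is its 19 terminal taxa in alphabetical order.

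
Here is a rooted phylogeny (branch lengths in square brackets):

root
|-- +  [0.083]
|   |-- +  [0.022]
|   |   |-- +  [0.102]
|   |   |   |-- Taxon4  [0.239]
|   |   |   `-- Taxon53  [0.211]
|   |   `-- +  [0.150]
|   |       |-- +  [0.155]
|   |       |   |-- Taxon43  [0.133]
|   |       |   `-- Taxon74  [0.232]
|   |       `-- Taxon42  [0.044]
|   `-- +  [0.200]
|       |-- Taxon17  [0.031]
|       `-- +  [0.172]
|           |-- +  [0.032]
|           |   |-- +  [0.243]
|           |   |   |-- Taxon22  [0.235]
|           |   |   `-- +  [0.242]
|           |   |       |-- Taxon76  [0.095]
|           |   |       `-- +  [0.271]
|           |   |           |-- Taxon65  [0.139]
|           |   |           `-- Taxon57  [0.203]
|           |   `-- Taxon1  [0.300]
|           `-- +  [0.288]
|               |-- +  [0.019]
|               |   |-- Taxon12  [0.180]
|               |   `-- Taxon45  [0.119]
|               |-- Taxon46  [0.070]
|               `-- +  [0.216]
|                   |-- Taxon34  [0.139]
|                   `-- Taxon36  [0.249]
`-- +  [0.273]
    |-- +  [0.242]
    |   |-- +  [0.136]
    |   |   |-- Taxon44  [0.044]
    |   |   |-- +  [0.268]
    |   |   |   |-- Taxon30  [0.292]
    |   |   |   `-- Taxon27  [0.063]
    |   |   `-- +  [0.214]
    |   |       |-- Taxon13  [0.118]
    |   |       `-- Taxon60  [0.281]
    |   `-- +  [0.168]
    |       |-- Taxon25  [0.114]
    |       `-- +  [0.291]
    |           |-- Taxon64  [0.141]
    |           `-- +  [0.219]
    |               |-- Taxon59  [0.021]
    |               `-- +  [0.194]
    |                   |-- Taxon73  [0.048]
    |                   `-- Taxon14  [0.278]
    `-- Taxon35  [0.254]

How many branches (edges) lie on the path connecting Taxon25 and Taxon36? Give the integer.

The MRCA of Taxon25 and Taxon36 is the root of the tree.
From Taxon25 up to that node: 4 branches. From Taxon36 up to the same node: 6 branches. Total: 4 + 6 = 10.

10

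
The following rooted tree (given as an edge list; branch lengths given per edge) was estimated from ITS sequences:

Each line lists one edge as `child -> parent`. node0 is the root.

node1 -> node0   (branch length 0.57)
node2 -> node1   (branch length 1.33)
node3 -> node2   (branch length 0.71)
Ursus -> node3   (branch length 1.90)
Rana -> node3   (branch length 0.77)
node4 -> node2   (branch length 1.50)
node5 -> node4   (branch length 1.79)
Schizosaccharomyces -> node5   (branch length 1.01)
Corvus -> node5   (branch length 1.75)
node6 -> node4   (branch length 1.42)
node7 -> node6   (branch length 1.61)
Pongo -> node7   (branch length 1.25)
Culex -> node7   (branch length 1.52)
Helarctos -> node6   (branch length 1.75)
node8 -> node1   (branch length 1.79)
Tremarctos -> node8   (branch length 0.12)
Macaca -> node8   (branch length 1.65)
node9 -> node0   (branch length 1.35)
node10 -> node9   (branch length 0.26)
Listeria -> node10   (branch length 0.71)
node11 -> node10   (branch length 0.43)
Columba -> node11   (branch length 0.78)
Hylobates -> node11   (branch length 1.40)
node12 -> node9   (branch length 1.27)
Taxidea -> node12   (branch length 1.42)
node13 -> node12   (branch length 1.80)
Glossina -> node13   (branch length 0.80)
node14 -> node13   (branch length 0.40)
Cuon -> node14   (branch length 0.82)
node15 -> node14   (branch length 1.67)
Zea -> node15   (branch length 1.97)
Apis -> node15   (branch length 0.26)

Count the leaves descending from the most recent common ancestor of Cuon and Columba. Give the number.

8

The MRCA of Cuon and Columba is the node subtending ((Listeria,(Columba,Hylobates)),(Taxidea,(Glossina,(Cuon,(Zea,Apis))))).
That clade contains 8 terminal taxa: Apis, Columba, Cuon, Glossina, Hylobates, Listeria, Taxidea, Zea.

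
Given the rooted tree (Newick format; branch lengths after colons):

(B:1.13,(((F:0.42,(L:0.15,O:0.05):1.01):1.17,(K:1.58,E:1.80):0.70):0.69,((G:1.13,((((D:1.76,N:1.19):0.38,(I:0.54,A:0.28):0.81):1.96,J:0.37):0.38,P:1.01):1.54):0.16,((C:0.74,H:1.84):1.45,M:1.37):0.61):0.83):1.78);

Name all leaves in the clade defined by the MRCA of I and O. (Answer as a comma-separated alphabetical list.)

Tracing I: it sits inside (I,A).
Tracing O: it sits inside (L,O).
The smallest clade enclosing both is (((F,(L,O)),(K,E)),((G,((((D,N),(I,A)),J),P)),((C,H),M))); the answer is its 15 terminal taxa in alphabetical order.

A, C, D, E, F, G, H, I, J, K, L, M, N, O, P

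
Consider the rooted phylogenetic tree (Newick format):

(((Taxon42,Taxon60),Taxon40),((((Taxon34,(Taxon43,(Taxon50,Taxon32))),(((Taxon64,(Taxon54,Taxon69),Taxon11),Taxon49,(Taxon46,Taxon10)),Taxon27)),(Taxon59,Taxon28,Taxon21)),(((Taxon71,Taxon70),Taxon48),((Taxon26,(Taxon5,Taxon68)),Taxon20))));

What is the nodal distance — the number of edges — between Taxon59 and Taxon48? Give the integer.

6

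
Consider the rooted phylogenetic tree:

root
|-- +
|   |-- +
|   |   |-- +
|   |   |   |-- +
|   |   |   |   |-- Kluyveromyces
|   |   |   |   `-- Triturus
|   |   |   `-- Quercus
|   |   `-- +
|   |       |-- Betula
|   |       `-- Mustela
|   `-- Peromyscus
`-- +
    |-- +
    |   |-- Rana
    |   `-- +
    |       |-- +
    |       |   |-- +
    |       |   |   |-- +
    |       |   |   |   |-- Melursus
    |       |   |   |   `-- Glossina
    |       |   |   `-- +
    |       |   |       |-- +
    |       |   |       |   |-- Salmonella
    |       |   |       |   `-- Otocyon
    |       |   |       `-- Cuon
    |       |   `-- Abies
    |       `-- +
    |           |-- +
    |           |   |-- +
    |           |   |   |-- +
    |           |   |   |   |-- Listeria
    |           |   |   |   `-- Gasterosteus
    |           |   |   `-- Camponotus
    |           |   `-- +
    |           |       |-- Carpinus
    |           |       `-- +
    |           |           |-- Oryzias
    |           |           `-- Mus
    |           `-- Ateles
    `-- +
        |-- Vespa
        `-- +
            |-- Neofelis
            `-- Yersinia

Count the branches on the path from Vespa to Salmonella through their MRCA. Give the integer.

The MRCA of Vespa and Salmonella is the node subtending ((Rana,((((Melursus,Glossina),((Salmonella,Otocyon),Cuon)),Abies),((((Listeria,Gasterosteus),Camponotus),(Carpinus,(Oryzias,Mus))),Ateles))),(Vespa,(Neofelis,Yersinia))).
From Vespa up to that node: 2 branches. From Salmonella up to the same node: 7 branches. Total: 2 + 7 = 9.

9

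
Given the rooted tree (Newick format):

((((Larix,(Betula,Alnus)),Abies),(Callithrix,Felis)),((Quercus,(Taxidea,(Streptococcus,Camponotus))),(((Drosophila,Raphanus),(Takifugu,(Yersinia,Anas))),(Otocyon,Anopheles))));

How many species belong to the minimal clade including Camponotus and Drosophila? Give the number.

11

The MRCA of Camponotus and Drosophila is the node subtending ((Quercus,(Taxidea,(Streptococcus,Camponotus))),(((Drosophila,Raphanus),(Takifugu,(Yersinia,Anas))),(Otocyon,Anopheles))).
That clade contains 11 terminal taxa: Anas, Anopheles, Camponotus, Drosophila, Otocyon, Quercus, Raphanus, Streptococcus, Takifugu, Taxidea, Yersinia.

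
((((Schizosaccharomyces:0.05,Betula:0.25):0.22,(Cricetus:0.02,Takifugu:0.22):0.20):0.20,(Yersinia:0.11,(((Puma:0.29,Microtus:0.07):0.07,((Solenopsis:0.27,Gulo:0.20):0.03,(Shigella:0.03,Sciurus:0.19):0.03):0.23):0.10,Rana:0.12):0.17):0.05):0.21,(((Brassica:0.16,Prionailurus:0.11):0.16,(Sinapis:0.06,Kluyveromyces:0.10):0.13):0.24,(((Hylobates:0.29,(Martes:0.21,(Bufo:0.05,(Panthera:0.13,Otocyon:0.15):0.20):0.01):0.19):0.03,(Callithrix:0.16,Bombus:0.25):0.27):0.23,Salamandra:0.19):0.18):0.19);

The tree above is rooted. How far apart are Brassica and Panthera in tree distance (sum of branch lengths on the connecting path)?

The path runs Brassica → … → MRCA → … → Panthera; the MRCA is the node subtending (((Brassica,Prionailurus),(Sinapis,Kluyveromyces)),(((Hylobates,(Martes,(Bufo,(Panthera,Otocyon)))),(Callithrix,Bombus)),Salamandra)).
Branch lengths along that path: 0.16 + 0.16 + 0.24 + 0.18 + 0.23 + 0.03 + 0.19 + 0.01 + 0.20 + 0.13 = 1.53.

1.53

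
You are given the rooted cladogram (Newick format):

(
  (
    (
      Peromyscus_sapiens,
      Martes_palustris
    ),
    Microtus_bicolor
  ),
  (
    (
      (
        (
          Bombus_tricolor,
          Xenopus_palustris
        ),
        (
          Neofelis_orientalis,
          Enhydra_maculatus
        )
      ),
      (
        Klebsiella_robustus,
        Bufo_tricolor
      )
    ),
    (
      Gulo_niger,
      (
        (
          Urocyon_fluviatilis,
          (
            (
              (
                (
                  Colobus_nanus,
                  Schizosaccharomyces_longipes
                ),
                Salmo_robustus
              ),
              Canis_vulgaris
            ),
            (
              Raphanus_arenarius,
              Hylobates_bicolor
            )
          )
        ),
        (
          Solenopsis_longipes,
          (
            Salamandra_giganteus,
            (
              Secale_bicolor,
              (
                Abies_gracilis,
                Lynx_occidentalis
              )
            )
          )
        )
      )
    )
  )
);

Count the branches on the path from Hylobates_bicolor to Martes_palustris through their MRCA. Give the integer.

The MRCA of Hylobates_bicolor and Martes_palustris is the root of the tree.
From Hylobates_bicolor up to that node: 7 branches. From Martes_palustris up to the same node: 3 branches. Total: 7 + 3 = 10.

10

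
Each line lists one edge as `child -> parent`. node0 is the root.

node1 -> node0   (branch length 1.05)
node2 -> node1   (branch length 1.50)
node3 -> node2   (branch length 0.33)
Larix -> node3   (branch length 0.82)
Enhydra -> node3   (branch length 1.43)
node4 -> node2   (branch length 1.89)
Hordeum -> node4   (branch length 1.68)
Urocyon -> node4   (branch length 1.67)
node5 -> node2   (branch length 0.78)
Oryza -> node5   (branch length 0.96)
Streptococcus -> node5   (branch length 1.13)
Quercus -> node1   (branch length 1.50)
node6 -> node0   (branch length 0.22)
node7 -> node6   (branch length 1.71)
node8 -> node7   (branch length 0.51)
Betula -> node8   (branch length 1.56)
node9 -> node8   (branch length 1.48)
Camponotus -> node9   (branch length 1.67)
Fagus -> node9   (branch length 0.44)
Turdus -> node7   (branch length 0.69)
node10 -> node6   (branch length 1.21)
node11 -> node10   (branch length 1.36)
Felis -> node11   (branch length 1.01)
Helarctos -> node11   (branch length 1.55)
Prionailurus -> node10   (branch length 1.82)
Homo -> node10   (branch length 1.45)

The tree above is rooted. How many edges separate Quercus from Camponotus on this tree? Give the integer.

The MRCA of Quercus and Camponotus is the root of the tree.
From Quercus up to that node: 2 branches. From Camponotus up to the same node: 5 branches. Total: 2 + 5 = 7.

7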